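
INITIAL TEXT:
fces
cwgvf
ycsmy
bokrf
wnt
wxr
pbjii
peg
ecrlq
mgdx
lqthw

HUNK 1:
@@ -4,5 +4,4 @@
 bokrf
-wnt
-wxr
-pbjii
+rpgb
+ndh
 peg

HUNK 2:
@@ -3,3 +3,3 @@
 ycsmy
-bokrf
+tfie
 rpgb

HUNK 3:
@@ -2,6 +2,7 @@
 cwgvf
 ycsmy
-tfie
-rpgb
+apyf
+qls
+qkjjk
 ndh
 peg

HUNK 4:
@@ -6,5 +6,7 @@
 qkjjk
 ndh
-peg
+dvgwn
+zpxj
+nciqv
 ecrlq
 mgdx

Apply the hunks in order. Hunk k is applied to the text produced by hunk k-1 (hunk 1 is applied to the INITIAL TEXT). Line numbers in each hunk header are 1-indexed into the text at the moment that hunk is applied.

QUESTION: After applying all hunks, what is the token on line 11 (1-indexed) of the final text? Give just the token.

Answer: ecrlq

Derivation:
Hunk 1: at line 4 remove [wnt,wxr,pbjii] add [rpgb,ndh] -> 10 lines: fces cwgvf ycsmy bokrf rpgb ndh peg ecrlq mgdx lqthw
Hunk 2: at line 3 remove [bokrf] add [tfie] -> 10 lines: fces cwgvf ycsmy tfie rpgb ndh peg ecrlq mgdx lqthw
Hunk 3: at line 2 remove [tfie,rpgb] add [apyf,qls,qkjjk] -> 11 lines: fces cwgvf ycsmy apyf qls qkjjk ndh peg ecrlq mgdx lqthw
Hunk 4: at line 6 remove [peg] add [dvgwn,zpxj,nciqv] -> 13 lines: fces cwgvf ycsmy apyf qls qkjjk ndh dvgwn zpxj nciqv ecrlq mgdx lqthw
Final line 11: ecrlq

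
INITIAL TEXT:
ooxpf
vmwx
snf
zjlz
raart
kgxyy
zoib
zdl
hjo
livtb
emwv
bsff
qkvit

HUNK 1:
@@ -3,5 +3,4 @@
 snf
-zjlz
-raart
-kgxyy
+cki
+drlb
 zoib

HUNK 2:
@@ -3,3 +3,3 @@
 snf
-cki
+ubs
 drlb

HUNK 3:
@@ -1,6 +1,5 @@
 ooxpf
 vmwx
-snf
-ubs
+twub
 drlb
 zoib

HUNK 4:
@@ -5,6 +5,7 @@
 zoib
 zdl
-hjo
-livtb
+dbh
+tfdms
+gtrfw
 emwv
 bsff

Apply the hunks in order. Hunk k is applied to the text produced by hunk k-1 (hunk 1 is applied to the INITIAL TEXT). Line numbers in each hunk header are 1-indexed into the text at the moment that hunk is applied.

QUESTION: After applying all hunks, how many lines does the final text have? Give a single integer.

Answer: 12

Derivation:
Hunk 1: at line 3 remove [zjlz,raart,kgxyy] add [cki,drlb] -> 12 lines: ooxpf vmwx snf cki drlb zoib zdl hjo livtb emwv bsff qkvit
Hunk 2: at line 3 remove [cki] add [ubs] -> 12 lines: ooxpf vmwx snf ubs drlb zoib zdl hjo livtb emwv bsff qkvit
Hunk 3: at line 1 remove [snf,ubs] add [twub] -> 11 lines: ooxpf vmwx twub drlb zoib zdl hjo livtb emwv bsff qkvit
Hunk 4: at line 5 remove [hjo,livtb] add [dbh,tfdms,gtrfw] -> 12 lines: ooxpf vmwx twub drlb zoib zdl dbh tfdms gtrfw emwv bsff qkvit
Final line count: 12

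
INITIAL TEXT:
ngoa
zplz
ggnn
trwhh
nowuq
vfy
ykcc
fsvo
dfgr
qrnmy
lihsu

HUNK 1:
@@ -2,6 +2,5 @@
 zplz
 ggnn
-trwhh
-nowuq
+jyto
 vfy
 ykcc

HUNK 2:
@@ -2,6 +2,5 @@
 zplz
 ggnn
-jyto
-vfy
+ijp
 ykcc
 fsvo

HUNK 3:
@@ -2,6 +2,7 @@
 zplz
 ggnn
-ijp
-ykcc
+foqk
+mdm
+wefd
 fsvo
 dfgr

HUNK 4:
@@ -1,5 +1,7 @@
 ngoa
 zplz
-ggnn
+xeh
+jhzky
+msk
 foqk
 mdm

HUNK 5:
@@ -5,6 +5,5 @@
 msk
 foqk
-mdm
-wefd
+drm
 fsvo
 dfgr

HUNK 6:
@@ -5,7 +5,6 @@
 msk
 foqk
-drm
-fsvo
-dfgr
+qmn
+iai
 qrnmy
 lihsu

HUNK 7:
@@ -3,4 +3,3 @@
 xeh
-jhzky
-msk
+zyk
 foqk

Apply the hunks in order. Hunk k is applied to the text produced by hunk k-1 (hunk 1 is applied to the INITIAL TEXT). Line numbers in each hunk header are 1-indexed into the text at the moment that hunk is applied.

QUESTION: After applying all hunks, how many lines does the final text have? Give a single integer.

Hunk 1: at line 2 remove [trwhh,nowuq] add [jyto] -> 10 lines: ngoa zplz ggnn jyto vfy ykcc fsvo dfgr qrnmy lihsu
Hunk 2: at line 2 remove [jyto,vfy] add [ijp] -> 9 lines: ngoa zplz ggnn ijp ykcc fsvo dfgr qrnmy lihsu
Hunk 3: at line 2 remove [ijp,ykcc] add [foqk,mdm,wefd] -> 10 lines: ngoa zplz ggnn foqk mdm wefd fsvo dfgr qrnmy lihsu
Hunk 4: at line 1 remove [ggnn] add [xeh,jhzky,msk] -> 12 lines: ngoa zplz xeh jhzky msk foqk mdm wefd fsvo dfgr qrnmy lihsu
Hunk 5: at line 5 remove [mdm,wefd] add [drm] -> 11 lines: ngoa zplz xeh jhzky msk foqk drm fsvo dfgr qrnmy lihsu
Hunk 6: at line 5 remove [drm,fsvo,dfgr] add [qmn,iai] -> 10 lines: ngoa zplz xeh jhzky msk foqk qmn iai qrnmy lihsu
Hunk 7: at line 3 remove [jhzky,msk] add [zyk] -> 9 lines: ngoa zplz xeh zyk foqk qmn iai qrnmy lihsu
Final line count: 9

Answer: 9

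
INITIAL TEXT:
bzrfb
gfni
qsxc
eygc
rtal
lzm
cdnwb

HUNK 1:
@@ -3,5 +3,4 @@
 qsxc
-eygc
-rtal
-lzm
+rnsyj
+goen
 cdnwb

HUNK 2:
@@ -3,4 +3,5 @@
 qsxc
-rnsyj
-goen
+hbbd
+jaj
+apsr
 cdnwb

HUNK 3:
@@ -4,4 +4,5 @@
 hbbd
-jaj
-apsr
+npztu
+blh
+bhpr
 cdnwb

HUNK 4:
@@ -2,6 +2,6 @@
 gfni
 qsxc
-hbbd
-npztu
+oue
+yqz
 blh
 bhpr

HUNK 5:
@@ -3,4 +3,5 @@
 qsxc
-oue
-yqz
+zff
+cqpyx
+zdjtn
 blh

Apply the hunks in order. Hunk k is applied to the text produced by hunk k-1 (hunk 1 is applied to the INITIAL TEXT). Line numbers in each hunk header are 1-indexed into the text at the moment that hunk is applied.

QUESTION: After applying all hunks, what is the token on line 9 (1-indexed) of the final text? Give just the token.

Answer: cdnwb

Derivation:
Hunk 1: at line 3 remove [eygc,rtal,lzm] add [rnsyj,goen] -> 6 lines: bzrfb gfni qsxc rnsyj goen cdnwb
Hunk 2: at line 3 remove [rnsyj,goen] add [hbbd,jaj,apsr] -> 7 lines: bzrfb gfni qsxc hbbd jaj apsr cdnwb
Hunk 3: at line 4 remove [jaj,apsr] add [npztu,blh,bhpr] -> 8 lines: bzrfb gfni qsxc hbbd npztu blh bhpr cdnwb
Hunk 4: at line 2 remove [hbbd,npztu] add [oue,yqz] -> 8 lines: bzrfb gfni qsxc oue yqz blh bhpr cdnwb
Hunk 5: at line 3 remove [oue,yqz] add [zff,cqpyx,zdjtn] -> 9 lines: bzrfb gfni qsxc zff cqpyx zdjtn blh bhpr cdnwb
Final line 9: cdnwb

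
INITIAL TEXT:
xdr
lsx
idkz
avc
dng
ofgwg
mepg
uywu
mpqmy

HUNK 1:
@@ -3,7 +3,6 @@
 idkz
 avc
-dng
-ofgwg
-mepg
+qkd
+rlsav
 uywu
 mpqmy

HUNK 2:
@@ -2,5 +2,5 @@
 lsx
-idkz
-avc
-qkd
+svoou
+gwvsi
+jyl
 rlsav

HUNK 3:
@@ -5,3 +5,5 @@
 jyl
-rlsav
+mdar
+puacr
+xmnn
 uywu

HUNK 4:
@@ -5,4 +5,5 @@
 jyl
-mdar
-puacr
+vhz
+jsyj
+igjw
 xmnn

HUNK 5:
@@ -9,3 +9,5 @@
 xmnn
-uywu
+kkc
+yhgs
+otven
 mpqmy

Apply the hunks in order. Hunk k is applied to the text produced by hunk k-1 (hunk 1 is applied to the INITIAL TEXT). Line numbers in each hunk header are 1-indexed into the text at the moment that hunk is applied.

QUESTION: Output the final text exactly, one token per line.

Answer: xdr
lsx
svoou
gwvsi
jyl
vhz
jsyj
igjw
xmnn
kkc
yhgs
otven
mpqmy

Derivation:
Hunk 1: at line 3 remove [dng,ofgwg,mepg] add [qkd,rlsav] -> 8 lines: xdr lsx idkz avc qkd rlsav uywu mpqmy
Hunk 2: at line 2 remove [idkz,avc,qkd] add [svoou,gwvsi,jyl] -> 8 lines: xdr lsx svoou gwvsi jyl rlsav uywu mpqmy
Hunk 3: at line 5 remove [rlsav] add [mdar,puacr,xmnn] -> 10 lines: xdr lsx svoou gwvsi jyl mdar puacr xmnn uywu mpqmy
Hunk 4: at line 5 remove [mdar,puacr] add [vhz,jsyj,igjw] -> 11 lines: xdr lsx svoou gwvsi jyl vhz jsyj igjw xmnn uywu mpqmy
Hunk 5: at line 9 remove [uywu] add [kkc,yhgs,otven] -> 13 lines: xdr lsx svoou gwvsi jyl vhz jsyj igjw xmnn kkc yhgs otven mpqmy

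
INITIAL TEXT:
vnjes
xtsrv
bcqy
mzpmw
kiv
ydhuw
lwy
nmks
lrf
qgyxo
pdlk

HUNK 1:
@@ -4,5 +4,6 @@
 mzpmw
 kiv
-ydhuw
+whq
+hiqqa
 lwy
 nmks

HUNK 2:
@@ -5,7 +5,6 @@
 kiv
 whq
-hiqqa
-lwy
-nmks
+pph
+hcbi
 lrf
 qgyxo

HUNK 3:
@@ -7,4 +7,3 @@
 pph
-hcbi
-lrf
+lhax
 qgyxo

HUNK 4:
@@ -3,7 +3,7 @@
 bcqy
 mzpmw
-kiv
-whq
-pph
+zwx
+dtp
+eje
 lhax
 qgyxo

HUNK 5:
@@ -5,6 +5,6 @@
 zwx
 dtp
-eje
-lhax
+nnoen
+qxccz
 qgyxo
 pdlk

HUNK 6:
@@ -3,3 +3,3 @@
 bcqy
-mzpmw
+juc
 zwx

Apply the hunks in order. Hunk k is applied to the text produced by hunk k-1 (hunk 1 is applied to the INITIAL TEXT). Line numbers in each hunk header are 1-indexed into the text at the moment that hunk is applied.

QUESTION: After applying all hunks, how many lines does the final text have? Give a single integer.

Answer: 10

Derivation:
Hunk 1: at line 4 remove [ydhuw] add [whq,hiqqa] -> 12 lines: vnjes xtsrv bcqy mzpmw kiv whq hiqqa lwy nmks lrf qgyxo pdlk
Hunk 2: at line 5 remove [hiqqa,lwy,nmks] add [pph,hcbi] -> 11 lines: vnjes xtsrv bcqy mzpmw kiv whq pph hcbi lrf qgyxo pdlk
Hunk 3: at line 7 remove [hcbi,lrf] add [lhax] -> 10 lines: vnjes xtsrv bcqy mzpmw kiv whq pph lhax qgyxo pdlk
Hunk 4: at line 3 remove [kiv,whq,pph] add [zwx,dtp,eje] -> 10 lines: vnjes xtsrv bcqy mzpmw zwx dtp eje lhax qgyxo pdlk
Hunk 5: at line 5 remove [eje,lhax] add [nnoen,qxccz] -> 10 lines: vnjes xtsrv bcqy mzpmw zwx dtp nnoen qxccz qgyxo pdlk
Hunk 6: at line 3 remove [mzpmw] add [juc] -> 10 lines: vnjes xtsrv bcqy juc zwx dtp nnoen qxccz qgyxo pdlk
Final line count: 10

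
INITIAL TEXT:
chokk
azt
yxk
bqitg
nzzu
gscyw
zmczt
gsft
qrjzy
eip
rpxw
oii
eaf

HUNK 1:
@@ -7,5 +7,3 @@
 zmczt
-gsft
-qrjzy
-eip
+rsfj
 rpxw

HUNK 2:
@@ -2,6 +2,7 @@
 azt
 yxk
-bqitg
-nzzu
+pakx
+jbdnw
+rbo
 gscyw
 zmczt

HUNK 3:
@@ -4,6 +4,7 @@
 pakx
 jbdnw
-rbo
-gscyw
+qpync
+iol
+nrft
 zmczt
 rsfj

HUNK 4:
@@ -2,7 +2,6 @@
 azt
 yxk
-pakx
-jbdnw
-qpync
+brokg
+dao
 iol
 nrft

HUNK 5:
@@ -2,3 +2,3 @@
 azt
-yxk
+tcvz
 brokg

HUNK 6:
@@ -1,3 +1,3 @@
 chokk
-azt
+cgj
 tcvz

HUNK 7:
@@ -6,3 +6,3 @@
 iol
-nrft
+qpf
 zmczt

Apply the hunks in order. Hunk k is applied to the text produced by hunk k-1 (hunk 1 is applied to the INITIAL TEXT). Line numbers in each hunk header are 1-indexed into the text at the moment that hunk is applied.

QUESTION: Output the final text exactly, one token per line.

Hunk 1: at line 7 remove [gsft,qrjzy,eip] add [rsfj] -> 11 lines: chokk azt yxk bqitg nzzu gscyw zmczt rsfj rpxw oii eaf
Hunk 2: at line 2 remove [bqitg,nzzu] add [pakx,jbdnw,rbo] -> 12 lines: chokk azt yxk pakx jbdnw rbo gscyw zmczt rsfj rpxw oii eaf
Hunk 3: at line 4 remove [rbo,gscyw] add [qpync,iol,nrft] -> 13 lines: chokk azt yxk pakx jbdnw qpync iol nrft zmczt rsfj rpxw oii eaf
Hunk 4: at line 2 remove [pakx,jbdnw,qpync] add [brokg,dao] -> 12 lines: chokk azt yxk brokg dao iol nrft zmczt rsfj rpxw oii eaf
Hunk 5: at line 2 remove [yxk] add [tcvz] -> 12 lines: chokk azt tcvz brokg dao iol nrft zmczt rsfj rpxw oii eaf
Hunk 6: at line 1 remove [azt] add [cgj] -> 12 lines: chokk cgj tcvz brokg dao iol nrft zmczt rsfj rpxw oii eaf
Hunk 7: at line 6 remove [nrft] add [qpf] -> 12 lines: chokk cgj tcvz brokg dao iol qpf zmczt rsfj rpxw oii eaf

Answer: chokk
cgj
tcvz
brokg
dao
iol
qpf
zmczt
rsfj
rpxw
oii
eaf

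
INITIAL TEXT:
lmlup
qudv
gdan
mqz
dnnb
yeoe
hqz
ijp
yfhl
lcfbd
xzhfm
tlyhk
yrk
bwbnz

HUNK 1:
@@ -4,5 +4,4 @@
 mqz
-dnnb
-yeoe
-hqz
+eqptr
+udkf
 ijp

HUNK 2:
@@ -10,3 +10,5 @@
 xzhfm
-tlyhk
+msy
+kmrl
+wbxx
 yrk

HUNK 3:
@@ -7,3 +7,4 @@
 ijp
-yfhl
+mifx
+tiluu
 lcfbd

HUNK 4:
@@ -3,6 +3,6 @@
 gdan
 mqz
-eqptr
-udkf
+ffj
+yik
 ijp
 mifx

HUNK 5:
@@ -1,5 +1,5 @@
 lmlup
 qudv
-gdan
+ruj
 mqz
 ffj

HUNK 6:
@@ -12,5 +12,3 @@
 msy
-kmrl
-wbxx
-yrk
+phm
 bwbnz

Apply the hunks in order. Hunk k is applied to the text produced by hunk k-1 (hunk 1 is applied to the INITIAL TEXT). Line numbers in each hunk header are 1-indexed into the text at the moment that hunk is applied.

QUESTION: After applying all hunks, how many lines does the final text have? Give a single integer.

Hunk 1: at line 4 remove [dnnb,yeoe,hqz] add [eqptr,udkf] -> 13 lines: lmlup qudv gdan mqz eqptr udkf ijp yfhl lcfbd xzhfm tlyhk yrk bwbnz
Hunk 2: at line 10 remove [tlyhk] add [msy,kmrl,wbxx] -> 15 lines: lmlup qudv gdan mqz eqptr udkf ijp yfhl lcfbd xzhfm msy kmrl wbxx yrk bwbnz
Hunk 3: at line 7 remove [yfhl] add [mifx,tiluu] -> 16 lines: lmlup qudv gdan mqz eqptr udkf ijp mifx tiluu lcfbd xzhfm msy kmrl wbxx yrk bwbnz
Hunk 4: at line 3 remove [eqptr,udkf] add [ffj,yik] -> 16 lines: lmlup qudv gdan mqz ffj yik ijp mifx tiluu lcfbd xzhfm msy kmrl wbxx yrk bwbnz
Hunk 5: at line 1 remove [gdan] add [ruj] -> 16 lines: lmlup qudv ruj mqz ffj yik ijp mifx tiluu lcfbd xzhfm msy kmrl wbxx yrk bwbnz
Hunk 6: at line 12 remove [kmrl,wbxx,yrk] add [phm] -> 14 lines: lmlup qudv ruj mqz ffj yik ijp mifx tiluu lcfbd xzhfm msy phm bwbnz
Final line count: 14

Answer: 14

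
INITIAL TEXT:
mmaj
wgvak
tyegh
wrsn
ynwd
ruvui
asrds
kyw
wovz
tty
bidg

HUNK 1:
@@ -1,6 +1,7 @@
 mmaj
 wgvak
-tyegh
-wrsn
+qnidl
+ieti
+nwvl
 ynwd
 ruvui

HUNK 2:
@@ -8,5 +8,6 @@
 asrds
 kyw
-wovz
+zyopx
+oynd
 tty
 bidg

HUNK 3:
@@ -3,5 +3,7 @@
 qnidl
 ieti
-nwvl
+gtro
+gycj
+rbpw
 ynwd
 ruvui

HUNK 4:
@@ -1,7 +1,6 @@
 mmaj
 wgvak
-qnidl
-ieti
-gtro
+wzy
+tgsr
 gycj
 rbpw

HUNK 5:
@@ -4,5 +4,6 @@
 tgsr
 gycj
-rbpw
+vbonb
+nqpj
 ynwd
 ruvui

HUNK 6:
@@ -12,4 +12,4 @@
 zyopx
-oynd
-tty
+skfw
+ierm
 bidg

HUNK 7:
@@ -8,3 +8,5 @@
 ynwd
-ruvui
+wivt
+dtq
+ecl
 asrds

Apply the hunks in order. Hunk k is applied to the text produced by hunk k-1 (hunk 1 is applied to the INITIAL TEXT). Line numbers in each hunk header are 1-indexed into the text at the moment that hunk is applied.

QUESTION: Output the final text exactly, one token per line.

Answer: mmaj
wgvak
wzy
tgsr
gycj
vbonb
nqpj
ynwd
wivt
dtq
ecl
asrds
kyw
zyopx
skfw
ierm
bidg

Derivation:
Hunk 1: at line 1 remove [tyegh,wrsn] add [qnidl,ieti,nwvl] -> 12 lines: mmaj wgvak qnidl ieti nwvl ynwd ruvui asrds kyw wovz tty bidg
Hunk 2: at line 8 remove [wovz] add [zyopx,oynd] -> 13 lines: mmaj wgvak qnidl ieti nwvl ynwd ruvui asrds kyw zyopx oynd tty bidg
Hunk 3: at line 3 remove [nwvl] add [gtro,gycj,rbpw] -> 15 lines: mmaj wgvak qnidl ieti gtro gycj rbpw ynwd ruvui asrds kyw zyopx oynd tty bidg
Hunk 4: at line 1 remove [qnidl,ieti,gtro] add [wzy,tgsr] -> 14 lines: mmaj wgvak wzy tgsr gycj rbpw ynwd ruvui asrds kyw zyopx oynd tty bidg
Hunk 5: at line 4 remove [rbpw] add [vbonb,nqpj] -> 15 lines: mmaj wgvak wzy tgsr gycj vbonb nqpj ynwd ruvui asrds kyw zyopx oynd tty bidg
Hunk 6: at line 12 remove [oynd,tty] add [skfw,ierm] -> 15 lines: mmaj wgvak wzy tgsr gycj vbonb nqpj ynwd ruvui asrds kyw zyopx skfw ierm bidg
Hunk 7: at line 8 remove [ruvui] add [wivt,dtq,ecl] -> 17 lines: mmaj wgvak wzy tgsr gycj vbonb nqpj ynwd wivt dtq ecl asrds kyw zyopx skfw ierm bidg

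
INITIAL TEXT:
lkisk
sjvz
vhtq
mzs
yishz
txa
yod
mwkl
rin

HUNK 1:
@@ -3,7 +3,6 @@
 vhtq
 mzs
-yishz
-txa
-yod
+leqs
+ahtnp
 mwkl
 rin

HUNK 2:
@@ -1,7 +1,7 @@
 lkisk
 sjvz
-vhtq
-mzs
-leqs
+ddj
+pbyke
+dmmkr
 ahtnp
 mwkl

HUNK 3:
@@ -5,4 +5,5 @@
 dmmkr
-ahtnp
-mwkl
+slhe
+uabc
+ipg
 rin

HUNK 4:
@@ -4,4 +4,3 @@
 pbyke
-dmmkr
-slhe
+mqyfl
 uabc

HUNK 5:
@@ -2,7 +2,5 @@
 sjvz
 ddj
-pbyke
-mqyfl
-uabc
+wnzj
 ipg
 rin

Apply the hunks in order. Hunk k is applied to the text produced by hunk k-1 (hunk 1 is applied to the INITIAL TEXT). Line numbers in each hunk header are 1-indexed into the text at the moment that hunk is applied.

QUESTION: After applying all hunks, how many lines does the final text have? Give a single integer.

Hunk 1: at line 3 remove [yishz,txa,yod] add [leqs,ahtnp] -> 8 lines: lkisk sjvz vhtq mzs leqs ahtnp mwkl rin
Hunk 2: at line 1 remove [vhtq,mzs,leqs] add [ddj,pbyke,dmmkr] -> 8 lines: lkisk sjvz ddj pbyke dmmkr ahtnp mwkl rin
Hunk 3: at line 5 remove [ahtnp,mwkl] add [slhe,uabc,ipg] -> 9 lines: lkisk sjvz ddj pbyke dmmkr slhe uabc ipg rin
Hunk 4: at line 4 remove [dmmkr,slhe] add [mqyfl] -> 8 lines: lkisk sjvz ddj pbyke mqyfl uabc ipg rin
Hunk 5: at line 2 remove [pbyke,mqyfl,uabc] add [wnzj] -> 6 lines: lkisk sjvz ddj wnzj ipg rin
Final line count: 6

Answer: 6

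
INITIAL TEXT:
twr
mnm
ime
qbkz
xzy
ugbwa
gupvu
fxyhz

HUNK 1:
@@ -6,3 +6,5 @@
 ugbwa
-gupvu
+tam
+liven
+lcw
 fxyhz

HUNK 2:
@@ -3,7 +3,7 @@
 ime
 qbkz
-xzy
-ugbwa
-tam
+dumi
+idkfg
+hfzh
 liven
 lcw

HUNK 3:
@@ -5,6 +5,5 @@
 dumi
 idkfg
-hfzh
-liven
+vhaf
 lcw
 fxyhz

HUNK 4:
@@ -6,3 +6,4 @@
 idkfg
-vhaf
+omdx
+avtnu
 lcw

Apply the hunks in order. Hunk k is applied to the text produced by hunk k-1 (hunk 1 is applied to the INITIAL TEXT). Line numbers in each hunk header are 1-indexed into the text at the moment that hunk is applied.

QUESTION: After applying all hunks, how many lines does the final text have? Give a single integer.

Hunk 1: at line 6 remove [gupvu] add [tam,liven,lcw] -> 10 lines: twr mnm ime qbkz xzy ugbwa tam liven lcw fxyhz
Hunk 2: at line 3 remove [xzy,ugbwa,tam] add [dumi,idkfg,hfzh] -> 10 lines: twr mnm ime qbkz dumi idkfg hfzh liven lcw fxyhz
Hunk 3: at line 5 remove [hfzh,liven] add [vhaf] -> 9 lines: twr mnm ime qbkz dumi idkfg vhaf lcw fxyhz
Hunk 4: at line 6 remove [vhaf] add [omdx,avtnu] -> 10 lines: twr mnm ime qbkz dumi idkfg omdx avtnu lcw fxyhz
Final line count: 10

Answer: 10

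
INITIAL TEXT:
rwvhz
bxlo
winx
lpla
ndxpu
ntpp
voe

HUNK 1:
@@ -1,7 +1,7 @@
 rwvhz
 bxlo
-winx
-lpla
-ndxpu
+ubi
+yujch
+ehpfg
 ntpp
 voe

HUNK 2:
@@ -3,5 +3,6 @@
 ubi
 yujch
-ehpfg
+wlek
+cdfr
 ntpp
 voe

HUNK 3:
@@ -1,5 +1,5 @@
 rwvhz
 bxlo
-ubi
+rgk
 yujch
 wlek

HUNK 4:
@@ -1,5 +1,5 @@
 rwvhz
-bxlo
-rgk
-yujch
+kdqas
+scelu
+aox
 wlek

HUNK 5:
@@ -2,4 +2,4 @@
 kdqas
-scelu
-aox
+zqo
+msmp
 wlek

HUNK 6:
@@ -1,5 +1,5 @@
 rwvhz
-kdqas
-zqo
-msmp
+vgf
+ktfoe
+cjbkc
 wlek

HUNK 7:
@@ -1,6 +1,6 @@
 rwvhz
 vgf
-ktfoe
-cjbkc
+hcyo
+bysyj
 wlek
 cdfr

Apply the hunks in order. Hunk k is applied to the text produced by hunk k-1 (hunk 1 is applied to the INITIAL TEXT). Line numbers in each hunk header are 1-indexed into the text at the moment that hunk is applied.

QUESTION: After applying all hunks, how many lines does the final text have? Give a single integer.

Hunk 1: at line 1 remove [winx,lpla,ndxpu] add [ubi,yujch,ehpfg] -> 7 lines: rwvhz bxlo ubi yujch ehpfg ntpp voe
Hunk 2: at line 3 remove [ehpfg] add [wlek,cdfr] -> 8 lines: rwvhz bxlo ubi yujch wlek cdfr ntpp voe
Hunk 3: at line 1 remove [ubi] add [rgk] -> 8 lines: rwvhz bxlo rgk yujch wlek cdfr ntpp voe
Hunk 4: at line 1 remove [bxlo,rgk,yujch] add [kdqas,scelu,aox] -> 8 lines: rwvhz kdqas scelu aox wlek cdfr ntpp voe
Hunk 5: at line 2 remove [scelu,aox] add [zqo,msmp] -> 8 lines: rwvhz kdqas zqo msmp wlek cdfr ntpp voe
Hunk 6: at line 1 remove [kdqas,zqo,msmp] add [vgf,ktfoe,cjbkc] -> 8 lines: rwvhz vgf ktfoe cjbkc wlek cdfr ntpp voe
Hunk 7: at line 1 remove [ktfoe,cjbkc] add [hcyo,bysyj] -> 8 lines: rwvhz vgf hcyo bysyj wlek cdfr ntpp voe
Final line count: 8

Answer: 8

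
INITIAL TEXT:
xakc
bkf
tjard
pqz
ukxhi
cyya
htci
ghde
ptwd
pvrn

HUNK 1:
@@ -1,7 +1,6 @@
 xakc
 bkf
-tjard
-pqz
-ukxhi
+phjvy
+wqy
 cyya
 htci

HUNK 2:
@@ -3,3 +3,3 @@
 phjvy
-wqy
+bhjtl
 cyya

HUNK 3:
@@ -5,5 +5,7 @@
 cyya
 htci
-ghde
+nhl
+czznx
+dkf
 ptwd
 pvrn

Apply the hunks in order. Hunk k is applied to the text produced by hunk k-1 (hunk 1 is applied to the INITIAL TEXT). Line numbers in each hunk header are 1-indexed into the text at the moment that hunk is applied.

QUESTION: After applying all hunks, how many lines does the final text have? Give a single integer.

Hunk 1: at line 1 remove [tjard,pqz,ukxhi] add [phjvy,wqy] -> 9 lines: xakc bkf phjvy wqy cyya htci ghde ptwd pvrn
Hunk 2: at line 3 remove [wqy] add [bhjtl] -> 9 lines: xakc bkf phjvy bhjtl cyya htci ghde ptwd pvrn
Hunk 3: at line 5 remove [ghde] add [nhl,czznx,dkf] -> 11 lines: xakc bkf phjvy bhjtl cyya htci nhl czznx dkf ptwd pvrn
Final line count: 11

Answer: 11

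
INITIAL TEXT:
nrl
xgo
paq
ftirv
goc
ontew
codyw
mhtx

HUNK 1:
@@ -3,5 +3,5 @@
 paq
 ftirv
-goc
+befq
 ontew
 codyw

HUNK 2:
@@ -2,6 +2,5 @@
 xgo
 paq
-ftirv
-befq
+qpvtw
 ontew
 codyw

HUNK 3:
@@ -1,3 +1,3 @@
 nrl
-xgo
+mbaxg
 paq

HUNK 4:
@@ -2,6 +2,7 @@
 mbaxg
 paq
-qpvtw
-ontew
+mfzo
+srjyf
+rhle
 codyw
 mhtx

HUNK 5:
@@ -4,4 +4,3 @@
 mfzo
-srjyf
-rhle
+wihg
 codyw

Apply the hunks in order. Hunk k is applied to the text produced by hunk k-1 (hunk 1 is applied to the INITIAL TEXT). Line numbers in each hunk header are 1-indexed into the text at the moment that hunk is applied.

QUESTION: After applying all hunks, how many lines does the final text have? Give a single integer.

Answer: 7

Derivation:
Hunk 1: at line 3 remove [goc] add [befq] -> 8 lines: nrl xgo paq ftirv befq ontew codyw mhtx
Hunk 2: at line 2 remove [ftirv,befq] add [qpvtw] -> 7 lines: nrl xgo paq qpvtw ontew codyw mhtx
Hunk 3: at line 1 remove [xgo] add [mbaxg] -> 7 lines: nrl mbaxg paq qpvtw ontew codyw mhtx
Hunk 4: at line 2 remove [qpvtw,ontew] add [mfzo,srjyf,rhle] -> 8 lines: nrl mbaxg paq mfzo srjyf rhle codyw mhtx
Hunk 5: at line 4 remove [srjyf,rhle] add [wihg] -> 7 lines: nrl mbaxg paq mfzo wihg codyw mhtx
Final line count: 7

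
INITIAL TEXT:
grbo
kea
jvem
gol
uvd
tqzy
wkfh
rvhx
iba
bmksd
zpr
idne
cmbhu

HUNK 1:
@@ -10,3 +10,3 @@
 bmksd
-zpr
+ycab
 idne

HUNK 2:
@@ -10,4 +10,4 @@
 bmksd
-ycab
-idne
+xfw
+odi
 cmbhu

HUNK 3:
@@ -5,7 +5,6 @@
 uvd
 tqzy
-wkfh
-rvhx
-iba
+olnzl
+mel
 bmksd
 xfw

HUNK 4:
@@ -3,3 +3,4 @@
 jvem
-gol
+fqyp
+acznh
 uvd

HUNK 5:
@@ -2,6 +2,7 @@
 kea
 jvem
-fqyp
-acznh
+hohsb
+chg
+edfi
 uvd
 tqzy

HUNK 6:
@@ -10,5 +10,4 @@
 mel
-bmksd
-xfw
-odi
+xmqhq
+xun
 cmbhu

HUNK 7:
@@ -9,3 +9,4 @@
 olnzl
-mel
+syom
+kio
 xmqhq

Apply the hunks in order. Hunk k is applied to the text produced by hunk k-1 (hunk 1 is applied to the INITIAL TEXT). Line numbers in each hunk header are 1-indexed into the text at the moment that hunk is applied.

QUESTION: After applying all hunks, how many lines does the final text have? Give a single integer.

Answer: 14

Derivation:
Hunk 1: at line 10 remove [zpr] add [ycab] -> 13 lines: grbo kea jvem gol uvd tqzy wkfh rvhx iba bmksd ycab idne cmbhu
Hunk 2: at line 10 remove [ycab,idne] add [xfw,odi] -> 13 lines: grbo kea jvem gol uvd tqzy wkfh rvhx iba bmksd xfw odi cmbhu
Hunk 3: at line 5 remove [wkfh,rvhx,iba] add [olnzl,mel] -> 12 lines: grbo kea jvem gol uvd tqzy olnzl mel bmksd xfw odi cmbhu
Hunk 4: at line 3 remove [gol] add [fqyp,acznh] -> 13 lines: grbo kea jvem fqyp acznh uvd tqzy olnzl mel bmksd xfw odi cmbhu
Hunk 5: at line 2 remove [fqyp,acznh] add [hohsb,chg,edfi] -> 14 lines: grbo kea jvem hohsb chg edfi uvd tqzy olnzl mel bmksd xfw odi cmbhu
Hunk 6: at line 10 remove [bmksd,xfw,odi] add [xmqhq,xun] -> 13 lines: grbo kea jvem hohsb chg edfi uvd tqzy olnzl mel xmqhq xun cmbhu
Hunk 7: at line 9 remove [mel] add [syom,kio] -> 14 lines: grbo kea jvem hohsb chg edfi uvd tqzy olnzl syom kio xmqhq xun cmbhu
Final line count: 14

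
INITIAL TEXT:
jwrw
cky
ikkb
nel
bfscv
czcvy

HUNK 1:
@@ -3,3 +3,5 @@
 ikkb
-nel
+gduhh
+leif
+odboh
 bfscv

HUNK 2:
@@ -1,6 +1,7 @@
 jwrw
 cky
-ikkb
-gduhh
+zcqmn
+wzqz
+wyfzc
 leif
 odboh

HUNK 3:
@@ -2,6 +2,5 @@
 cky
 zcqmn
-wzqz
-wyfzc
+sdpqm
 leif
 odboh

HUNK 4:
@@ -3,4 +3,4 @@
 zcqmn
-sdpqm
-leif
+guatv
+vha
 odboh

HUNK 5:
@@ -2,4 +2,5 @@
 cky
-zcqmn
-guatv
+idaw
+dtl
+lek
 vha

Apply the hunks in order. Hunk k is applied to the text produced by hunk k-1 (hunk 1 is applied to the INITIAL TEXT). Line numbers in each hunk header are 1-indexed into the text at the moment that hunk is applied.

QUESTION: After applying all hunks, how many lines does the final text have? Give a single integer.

Answer: 9

Derivation:
Hunk 1: at line 3 remove [nel] add [gduhh,leif,odboh] -> 8 lines: jwrw cky ikkb gduhh leif odboh bfscv czcvy
Hunk 2: at line 1 remove [ikkb,gduhh] add [zcqmn,wzqz,wyfzc] -> 9 lines: jwrw cky zcqmn wzqz wyfzc leif odboh bfscv czcvy
Hunk 3: at line 2 remove [wzqz,wyfzc] add [sdpqm] -> 8 lines: jwrw cky zcqmn sdpqm leif odboh bfscv czcvy
Hunk 4: at line 3 remove [sdpqm,leif] add [guatv,vha] -> 8 lines: jwrw cky zcqmn guatv vha odboh bfscv czcvy
Hunk 5: at line 2 remove [zcqmn,guatv] add [idaw,dtl,lek] -> 9 lines: jwrw cky idaw dtl lek vha odboh bfscv czcvy
Final line count: 9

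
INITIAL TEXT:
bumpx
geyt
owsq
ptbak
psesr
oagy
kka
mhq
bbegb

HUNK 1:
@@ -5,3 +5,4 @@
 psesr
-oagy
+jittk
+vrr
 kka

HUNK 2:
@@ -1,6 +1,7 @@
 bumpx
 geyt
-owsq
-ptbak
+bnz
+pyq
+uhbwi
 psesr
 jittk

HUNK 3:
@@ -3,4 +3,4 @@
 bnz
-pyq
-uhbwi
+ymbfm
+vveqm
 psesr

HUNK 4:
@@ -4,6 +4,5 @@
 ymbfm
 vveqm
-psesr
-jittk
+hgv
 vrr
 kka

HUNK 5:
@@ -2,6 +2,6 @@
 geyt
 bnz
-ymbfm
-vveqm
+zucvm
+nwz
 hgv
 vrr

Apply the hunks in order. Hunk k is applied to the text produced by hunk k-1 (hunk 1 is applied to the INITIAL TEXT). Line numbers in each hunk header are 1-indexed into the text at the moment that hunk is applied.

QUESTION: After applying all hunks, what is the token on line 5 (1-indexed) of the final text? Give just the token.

Answer: nwz

Derivation:
Hunk 1: at line 5 remove [oagy] add [jittk,vrr] -> 10 lines: bumpx geyt owsq ptbak psesr jittk vrr kka mhq bbegb
Hunk 2: at line 1 remove [owsq,ptbak] add [bnz,pyq,uhbwi] -> 11 lines: bumpx geyt bnz pyq uhbwi psesr jittk vrr kka mhq bbegb
Hunk 3: at line 3 remove [pyq,uhbwi] add [ymbfm,vveqm] -> 11 lines: bumpx geyt bnz ymbfm vveqm psesr jittk vrr kka mhq bbegb
Hunk 4: at line 4 remove [psesr,jittk] add [hgv] -> 10 lines: bumpx geyt bnz ymbfm vveqm hgv vrr kka mhq bbegb
Hunk 5: at line 2 remove [ymbfm,vveqm] add [zucvm,nwz] -> 10 lines: bumpx geyt bnz zucvm nwz hgv vrr kka mhq bbegb
Final line 5: nwz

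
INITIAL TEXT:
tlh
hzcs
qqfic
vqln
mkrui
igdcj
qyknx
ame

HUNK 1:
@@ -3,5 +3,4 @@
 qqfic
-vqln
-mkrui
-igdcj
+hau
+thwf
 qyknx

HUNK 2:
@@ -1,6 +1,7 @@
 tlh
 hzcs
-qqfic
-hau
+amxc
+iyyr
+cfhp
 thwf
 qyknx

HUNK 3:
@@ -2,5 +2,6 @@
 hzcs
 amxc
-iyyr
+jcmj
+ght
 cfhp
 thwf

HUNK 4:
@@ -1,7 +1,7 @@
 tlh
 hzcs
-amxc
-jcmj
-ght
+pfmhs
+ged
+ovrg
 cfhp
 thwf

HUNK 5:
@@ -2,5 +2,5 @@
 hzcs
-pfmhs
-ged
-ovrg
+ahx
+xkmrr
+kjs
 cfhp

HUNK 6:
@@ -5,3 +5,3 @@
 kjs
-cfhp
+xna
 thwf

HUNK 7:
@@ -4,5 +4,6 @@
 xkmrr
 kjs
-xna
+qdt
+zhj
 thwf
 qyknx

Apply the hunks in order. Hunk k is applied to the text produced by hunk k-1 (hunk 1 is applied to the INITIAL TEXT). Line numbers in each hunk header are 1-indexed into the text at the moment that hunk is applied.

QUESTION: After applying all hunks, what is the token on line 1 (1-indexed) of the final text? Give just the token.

Answer: tlh

Derivation:
Hunk 1: at line 3 remove [vqln,mkrui,igdcj] add [hau,thwf] -> 7 lines: tlh hzcs qqfic hau thwf qyknx ame
Hunk 2: at line 1 remove [qqfic,hau] add [amxc,iyyr,cfhp] -> 8 lines: tlh hzcs amxc iyyr cfhp thwf qyknx ame
Hunk 3: at line 2 remove [iyyr] add [jcmj,ght] -> 9 lines: tlh hzcs amxc jcmj ght cfhp thwf qyknx ame
Hunk 4: at line 1 remove [amxc,jcmj,ght] add [pfmhs,ged,ovrg] -> 9 lines: tlh hzcs pfmhs ged ovrg cfhp thwf qyknx ame
Hunk 5: at line 2 remove [pfmhs,ged,ovrg] add [ahx,xkmrr,kjs] -> 9 lines: tlh hzcs ahx xkmrr kjs cfhp thwf qyknx ame
Hunk 6: at line 5 remove [cfhp] add [xna] -> 9 lines: tlh hzcs ahx xkmrr kjs xna thwf qyknx ame
Hunk 7: at line 4 remove [xna] add [qdt,zhj] -> 10 lines: tlh hzcs ahx xkmrr kjs qdt zhj thwf qyknx ame
Final line 1: tlh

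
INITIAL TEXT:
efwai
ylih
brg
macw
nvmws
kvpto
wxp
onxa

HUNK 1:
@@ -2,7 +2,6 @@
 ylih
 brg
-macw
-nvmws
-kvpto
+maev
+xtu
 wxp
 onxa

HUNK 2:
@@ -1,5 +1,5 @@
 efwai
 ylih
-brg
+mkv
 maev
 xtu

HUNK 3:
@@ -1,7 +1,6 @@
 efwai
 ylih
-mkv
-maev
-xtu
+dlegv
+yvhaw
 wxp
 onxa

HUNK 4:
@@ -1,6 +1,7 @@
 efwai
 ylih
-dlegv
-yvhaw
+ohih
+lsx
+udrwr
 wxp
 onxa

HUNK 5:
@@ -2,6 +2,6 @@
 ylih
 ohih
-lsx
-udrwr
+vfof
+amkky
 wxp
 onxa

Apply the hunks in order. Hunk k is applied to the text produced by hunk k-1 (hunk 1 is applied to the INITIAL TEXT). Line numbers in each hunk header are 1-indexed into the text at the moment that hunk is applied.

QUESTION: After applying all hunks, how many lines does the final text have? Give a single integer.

Hunk 1: at line 2 remove [macw,nvmws,kvpto] add [maev,xtu] -> 7 lines: efwai ylih brg maev xtu wxp onxa
Hunk 2: at line 1 remove [brg] add [mkv] -> 7 lines: efwai ylih mkv maev xtu wxp onxa
Hunk 3: at line 1 remove [mkv,maev,xtu] add [dlegv,yvhaw] -> 6 lines: efwai ylih dlegv yvhaw wxp onxa
Hunk 4: at line 1 remove [dlegv,yvhaw] add [ohih,lsx,udrwr] -> 7 lines: efwai ylih ohih lsx udrwr wxp onxa
Hunk 5: at line 2 remove [lsx,udrwr] add [vfof,amkky] -> 7 lines: efwai ylih ohih vfof amkky wxp onxa
Final line count: 7

Answer: 7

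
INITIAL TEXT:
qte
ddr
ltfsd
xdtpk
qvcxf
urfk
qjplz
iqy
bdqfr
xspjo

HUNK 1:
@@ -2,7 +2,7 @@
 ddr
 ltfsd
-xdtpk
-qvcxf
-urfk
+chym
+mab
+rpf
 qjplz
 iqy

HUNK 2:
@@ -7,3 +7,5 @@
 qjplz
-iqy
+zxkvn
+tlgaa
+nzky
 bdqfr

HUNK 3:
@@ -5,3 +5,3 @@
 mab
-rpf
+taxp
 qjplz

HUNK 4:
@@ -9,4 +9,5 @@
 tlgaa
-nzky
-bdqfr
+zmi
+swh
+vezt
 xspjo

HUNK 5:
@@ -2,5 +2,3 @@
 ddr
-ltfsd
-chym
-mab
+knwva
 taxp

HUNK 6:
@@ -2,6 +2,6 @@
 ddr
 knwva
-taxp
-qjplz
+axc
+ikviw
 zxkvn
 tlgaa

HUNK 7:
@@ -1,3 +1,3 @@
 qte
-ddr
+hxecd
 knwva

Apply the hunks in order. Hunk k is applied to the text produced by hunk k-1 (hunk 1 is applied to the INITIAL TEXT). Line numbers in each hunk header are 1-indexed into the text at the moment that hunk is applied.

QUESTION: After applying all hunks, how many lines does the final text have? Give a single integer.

Hunk 1: at line 2 remove [xdtpk,qvcxf,urfk] add [chym,mab,rpf] -> 10 lines: qte ddr ltfsd chym mab rpf qjplz iqy bdqfr xspjo
Hunk 2: at line 7 remove [iqy] add [zxkvn,tlgaa,nzky] -> 12 lines: qte ddr ltfsd chym mab rpf qjplz zxkvn tlgaa nzky bdqfr xspjo
Hunk 3: at line 5 remove [rpf] add [taxp] -> 12 lines: qte ddr ltfsd chym mab taxp qjplz zxkvn tlgaa nzky bdqfr xspjo
Hunk 4: at line 9 remove [nzky,bdqfr] add [zmi,swh,vezt] -> 13 lines: qte ddr ltfsd chym mab taxp qjplz zxkvn tlgaa zmi swh vezt xspjo
Hunk 5: at line 2 remove [ltfsd,chym,mab] add [knwva] -> 11 lines: qte ddr knwva taxp qjplz zxkvn tlgaa zmi swh vezt xspjo
Hunk 6: at line 2 remove [taxp,qjplz] add [axc,ikviw] -> 11 lines: qte ddr knwva axc ikviw zxkvn tlgaa zmi swh vezt xspjo
Hunk 7: at line 1 remove [ddr] add [hxecd] -> 11 lines: qte hxecd knwva axc ikviw zxkvn tlgaa zmi swh vezt xspjo
Final line count: 11

Answer: 11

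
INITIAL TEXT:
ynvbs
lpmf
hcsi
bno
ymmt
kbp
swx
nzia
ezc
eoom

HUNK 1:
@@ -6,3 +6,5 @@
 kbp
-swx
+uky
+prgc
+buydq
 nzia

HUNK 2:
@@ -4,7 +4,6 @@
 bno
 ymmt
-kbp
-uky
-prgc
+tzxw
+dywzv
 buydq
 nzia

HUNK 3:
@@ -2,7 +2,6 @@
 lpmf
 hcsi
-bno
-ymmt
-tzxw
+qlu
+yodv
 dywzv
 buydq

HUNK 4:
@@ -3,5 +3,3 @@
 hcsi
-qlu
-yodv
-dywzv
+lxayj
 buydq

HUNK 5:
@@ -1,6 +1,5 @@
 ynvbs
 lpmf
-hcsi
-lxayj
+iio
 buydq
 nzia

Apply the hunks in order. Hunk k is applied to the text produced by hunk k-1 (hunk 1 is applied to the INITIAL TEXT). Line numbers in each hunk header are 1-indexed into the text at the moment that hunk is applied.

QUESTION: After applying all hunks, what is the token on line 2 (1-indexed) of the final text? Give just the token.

Hunk 1: at line 6 remove [swx] add [uky,prgc,buydq] -> 12 lines: ynvbs lpmf hcsi bno ymmt kbp uky prgc buydq nzia ezc eoom
Hunk 2: at line 4 remove [kbp,uky,prgc] add [tzxw,dywzv] -> 11 lines: ynvbs lpmf hcsi bno ymmt tzxw dywzv buydq nzia ezc eoom
Hunk 3: at line 2 remove [bno,ymmt,tzxw] add [qlu,yodv] -> 10 lines: ynvbs lpmf hcsi qlu yodv dywzv buydq nzia ezc eoom
Hunk 4: at line 3 remove [qlu,yodv,dywzv] add [lxayj] -> 8 lines: ynvbs lpmf hcsi lxayj buydq nzia ezc eoom
Hunk 5: at line 1 remove [hcsi,lxayj] add [iio] -> 7 lines: ynvbs lpmf iio buydq nzia ezc eoom
Final line 2: lpmf

Answer: lpmf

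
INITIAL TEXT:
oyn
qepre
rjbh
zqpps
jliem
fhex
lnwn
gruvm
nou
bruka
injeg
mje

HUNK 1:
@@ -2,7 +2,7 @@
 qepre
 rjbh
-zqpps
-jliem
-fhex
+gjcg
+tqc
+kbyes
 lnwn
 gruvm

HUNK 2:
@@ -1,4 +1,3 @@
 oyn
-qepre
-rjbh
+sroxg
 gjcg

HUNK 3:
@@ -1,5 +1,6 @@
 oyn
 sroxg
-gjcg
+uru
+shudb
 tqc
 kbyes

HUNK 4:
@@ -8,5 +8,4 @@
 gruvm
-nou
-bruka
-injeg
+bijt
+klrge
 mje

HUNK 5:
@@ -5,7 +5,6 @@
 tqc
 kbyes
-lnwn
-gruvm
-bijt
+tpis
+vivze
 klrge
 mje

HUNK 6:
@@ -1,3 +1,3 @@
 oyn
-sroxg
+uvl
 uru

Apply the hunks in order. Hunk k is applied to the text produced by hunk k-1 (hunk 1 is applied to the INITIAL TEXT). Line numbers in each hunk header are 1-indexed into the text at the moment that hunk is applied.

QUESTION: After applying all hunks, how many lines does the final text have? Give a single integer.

Answer: 10

Derivation:
Hunk 1: at line 2 remove [zqpps,jliem,fhex] add [gjcg,tqc,kbyes] -> 12 lines: oyn qepre rjbh gjcg tqc kbyes lnwn gruvm nou bruka injeg mje
Hunk 2: at line 1 remove [qepre,rjbh] add [sroxg] -> 11 lines: oyn sroxg gjcg tqc kbyes lnwn gruvm nou bruka injeg mje
Hunk 3: at line 1 remove [gjcg] add [uru,shudb] -> 12 lines: oyn sroxg uru shudb tqc kbyes lnwn gruvm nou bruka injeg mje
Hunk 4: at line 8 remove [nou,bruka,injeg] add [bijt,klrge] -> 11 lines: oyn sroxg uru shudb tqc kbyes lnwn gruvm bijt klrge mje
Hunk 5: at line 5 remove [lnwn,gruvm,bijt] add [tpis,vivze] -> 10 lines: oyn sroxg uru shudb tqc kbyes tpis vivze klrge mje
Hunk 6: at line 1 remove [sroxg] add [uvl] -> 10 lines: oyn uvl uru shudb tqc kbyes tpis vivze klrge mje
Final line count: 10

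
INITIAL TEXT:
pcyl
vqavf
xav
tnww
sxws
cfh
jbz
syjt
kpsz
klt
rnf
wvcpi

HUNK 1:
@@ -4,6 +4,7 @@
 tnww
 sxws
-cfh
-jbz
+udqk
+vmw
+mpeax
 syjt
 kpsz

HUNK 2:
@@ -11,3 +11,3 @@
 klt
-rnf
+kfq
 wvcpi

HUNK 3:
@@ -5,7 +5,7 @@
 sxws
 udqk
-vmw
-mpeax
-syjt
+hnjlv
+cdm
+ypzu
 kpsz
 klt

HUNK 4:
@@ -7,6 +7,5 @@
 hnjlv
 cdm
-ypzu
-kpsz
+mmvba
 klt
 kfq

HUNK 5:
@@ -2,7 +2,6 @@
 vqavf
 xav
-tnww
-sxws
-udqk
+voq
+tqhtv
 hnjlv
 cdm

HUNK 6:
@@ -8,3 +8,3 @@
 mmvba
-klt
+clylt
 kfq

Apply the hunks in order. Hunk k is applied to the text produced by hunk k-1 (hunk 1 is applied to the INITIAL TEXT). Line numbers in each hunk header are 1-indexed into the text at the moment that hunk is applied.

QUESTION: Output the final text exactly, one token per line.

Hunk 1: at line 4 remove [cfh,jbz] add [udqk,vmw,mpeax] -> 13 lines: pcyl vqavf xav tnww sxws udqk vmw mpeax syjt kpsz klt rnf wvcpi
Hunk 2: at line 11 remove [rnf] add [kfq] -> 13 lines: pcyl vqavf xav tnww sxws udqk vmw mpeax syjt kpsz klt kfq wvcpi
Hunk 3: at line 5 remove [vmw,mpeax,syjt] add [hnjlv,cdm,ypzu] -> 13 lines: pcyl vqavf xav tnww sxws udqk hnjlv cdm ypzu kpsz klt kfq wvcpi
Hunk 4: at line 7 remove [ypzu,kpsz] add [mmvba] -> 12 lines: pcyl vqavf xav tnww sxws udqk hnjlv cdm mmvba klt kfq wvcpi
Hunk 5: at line 2 remove [tnww,sxws,udqk] add [voq,tqhtv] -> 11 lines: pcyl vqavf xav voq tqhtv hnjlv cdm mmvba klt kfq wvcpi
Hunk 6: at line 8 remove [klt] add [clylt] -> 11 lines: pcyl vqavf xav voq tqhtv hnjlv cdm mmvba clylt kfq wvcpi

Answer: pcyl
vqavf
xav
voq
tqhtv
hnjlv
cdm
mmvba
clylt
kfq
wvcpi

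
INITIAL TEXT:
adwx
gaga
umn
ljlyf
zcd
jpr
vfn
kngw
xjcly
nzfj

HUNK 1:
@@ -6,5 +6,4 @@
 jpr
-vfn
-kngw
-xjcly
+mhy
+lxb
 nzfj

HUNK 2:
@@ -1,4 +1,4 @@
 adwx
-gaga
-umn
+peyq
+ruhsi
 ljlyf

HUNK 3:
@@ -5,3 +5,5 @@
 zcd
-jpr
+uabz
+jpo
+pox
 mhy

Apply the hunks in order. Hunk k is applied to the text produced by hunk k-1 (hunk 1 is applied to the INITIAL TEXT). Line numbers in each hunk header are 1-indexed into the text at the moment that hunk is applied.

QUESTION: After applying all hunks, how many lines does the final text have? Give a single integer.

Hunk 1: at line 6 remove [vfn,kngw,xjcly] add [mhy,lxb] -> 9 lines: adwx gaga umn ljlyf zcd jpr mhy lxb nzfj
Hunk 2: at line 1 remove [gaga,umn] add [peyq,ruhsi] -> 9 lines: adwx peyq ruhsi ljlyf zcd jpr mhy lxb nzfj
Hunk 3: at line 5 remove [jpr] add [uabz,jpo,pox] -> 11 lines: adwx peyq ruhsi ljlyf zcd uabz jpo pox mhy lxb nzfj
Final line count: 11

Answer: 11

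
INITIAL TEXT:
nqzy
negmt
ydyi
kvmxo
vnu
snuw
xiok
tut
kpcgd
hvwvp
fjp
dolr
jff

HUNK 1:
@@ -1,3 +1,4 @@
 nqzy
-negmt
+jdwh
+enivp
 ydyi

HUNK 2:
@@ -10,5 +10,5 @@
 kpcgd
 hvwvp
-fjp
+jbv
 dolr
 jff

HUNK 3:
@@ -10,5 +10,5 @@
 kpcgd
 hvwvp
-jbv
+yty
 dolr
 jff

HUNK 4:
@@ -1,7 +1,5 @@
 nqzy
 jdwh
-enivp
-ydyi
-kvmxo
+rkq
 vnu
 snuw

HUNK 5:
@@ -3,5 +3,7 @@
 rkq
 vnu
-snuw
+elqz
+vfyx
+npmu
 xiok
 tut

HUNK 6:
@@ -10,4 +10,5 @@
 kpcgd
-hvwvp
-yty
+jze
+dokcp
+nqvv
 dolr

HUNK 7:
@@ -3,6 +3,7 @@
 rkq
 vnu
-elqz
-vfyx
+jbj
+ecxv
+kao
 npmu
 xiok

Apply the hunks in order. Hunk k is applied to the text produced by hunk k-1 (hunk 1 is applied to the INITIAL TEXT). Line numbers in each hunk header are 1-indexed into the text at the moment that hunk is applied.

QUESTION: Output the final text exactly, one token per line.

Hunk 1: at line 1 remove [negmt] add [jdwh,enivp] -> 14 lines: nqzy jdwh enivp ydyi kvmxo vnu snuw xiok tut kpcgd hvwvp fjp dolr jff
Hunk 2: at line 10 remove [fjp] add [jbv] -> 14 lines: nqzy jdwh enivp ydyi kvmxo vnu snuw xiok tut kpcgd hvwvp jbv dolr jff
Hunk 3: at line 10 remove [jbv] add [yty] -> 14 lines: nqzy jdwh enivp ydyi kvmxo vnu snuw xiok tut kpcgd hvwvp yty dolr jff
Hunk 4: at line 1 remove [enivp,ydyi,kvmxo] add [rkq] -> 12 lines: nqzy jdwh rkq vnu snuw xiok tut kpcgd hvwvp yty dolr jff
Hunk 5: at line 3 remove [snuw] add [elqz,vfyx,npmu] -> 14 lines: nqzy jdwh rkq vnu elqz vfyx npmu xiok tut kpcgd hvwvp yty dolr jff
Hunk 6: at line 10 remove [hvwvp,yty] add [jze,dokcp,nqvv] -> 15 lines: nqzy jdwh rkq vnu elqz vfyx npmu xiok tut kpcgd jze dokcp nqvv dolr jff
Hunk 7: at line 3 remove [elqz,vfyx] add [jbj,ecxv,kao] -> 16 lines: nqzy jdwh rkq vnu jbj ecxv kao npmu xiok tut kpcgd jze dokcp nqvv dolr jff

Answer: nqzy
jdwh
rkq
vnu
jbj
ecxv
kao
npmu
xiok
tut
kpcgd
jze
dokcp
nqvv
dolr
jff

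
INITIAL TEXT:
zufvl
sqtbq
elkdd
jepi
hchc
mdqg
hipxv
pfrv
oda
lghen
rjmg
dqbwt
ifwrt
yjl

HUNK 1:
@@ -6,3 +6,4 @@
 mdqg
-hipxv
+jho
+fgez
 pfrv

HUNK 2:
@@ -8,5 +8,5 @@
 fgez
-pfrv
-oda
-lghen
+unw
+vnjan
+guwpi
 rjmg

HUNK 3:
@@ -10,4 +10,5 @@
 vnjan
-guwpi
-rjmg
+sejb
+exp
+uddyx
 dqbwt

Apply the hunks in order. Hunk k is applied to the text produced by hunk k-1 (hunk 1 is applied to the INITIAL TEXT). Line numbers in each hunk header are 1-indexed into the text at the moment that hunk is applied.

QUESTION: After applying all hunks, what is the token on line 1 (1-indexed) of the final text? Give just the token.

Hunk 1: at line 6 remove [hipxv] add [jho,fgez] -> 15 lines: zufvl sqtbq elkdd jepi hchc mdqg jho fgez pfrv oda lghen rjmg dqbwt ifwrt yjl
Hunk 2: at line 8 remove [pfrv,oda,lghen] add [unw,vnjan,guwpi] -> 15 lines: zufvl sqtbq elkdd jepi hchc mdqg jho fgez unw vnjan guwpi rjmg dqbwt ifwrt yjl
Hunk 3: at line 10 remove [guwpi,rjmg] add [sejb,exp,uddyx] -> 16 lines: zufvl sqtbq elkdd jepi hchc mdqg jho fgez unw vnjan sejb exp uddyx dqbwt ifwrt yjl
Final line 1: zufvl

Answer: zufvl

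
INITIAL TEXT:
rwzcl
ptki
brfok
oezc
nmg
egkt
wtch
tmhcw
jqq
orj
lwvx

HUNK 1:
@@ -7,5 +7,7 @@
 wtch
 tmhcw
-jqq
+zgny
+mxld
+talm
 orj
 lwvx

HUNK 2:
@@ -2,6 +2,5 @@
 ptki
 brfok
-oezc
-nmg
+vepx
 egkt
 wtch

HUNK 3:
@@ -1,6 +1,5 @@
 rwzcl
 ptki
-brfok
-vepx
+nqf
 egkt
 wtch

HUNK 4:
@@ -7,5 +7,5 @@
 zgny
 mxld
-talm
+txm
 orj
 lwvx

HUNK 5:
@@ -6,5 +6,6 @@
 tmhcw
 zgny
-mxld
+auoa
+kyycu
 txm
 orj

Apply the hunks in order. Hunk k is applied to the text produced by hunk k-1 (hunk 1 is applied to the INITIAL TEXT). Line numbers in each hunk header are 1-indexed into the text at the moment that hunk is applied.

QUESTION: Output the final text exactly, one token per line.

Answer: rwzcl
ptki
nqf
egkt
wtch
tmhcw
zgny
auoa
kyycu
txm
orj
lwvx

Derivation:
Hunk 1: at line 7 remove [jqq] add [zgny,mxld,talm] -> 13 lines: rwzcl ptki brfok oezc nmg egkt wtch tmhcw zgny mxld talm orj lwvx
Hunk 2: at line 2 remove [oezc,nmg] add [vepx] -> 12 lines: rwzcl ptki brfok vepx egkt wtch tmhcw zgny mxld talm orj lwvx
Hunk 3: at line 1 remove [brfok,vepx] add [nqf] -> 11 lines: rwzcl ptki nqf egkt wtch tmhcw zgny mxld talm orj lwvx
Hunk 4: at line 7 remove [talm] add [txm] -> 11 lines: rwzcl ptki nqf egkt wtch tmhcw zgny mxld txm orj lwvx
Hunk 5: at line 6 remove [mxld] add [auoa,kyycu] -> 12 lines: rwzcl ptki nqf egkt wtch tmhcw zgny auoa kyycu txm orj lwvx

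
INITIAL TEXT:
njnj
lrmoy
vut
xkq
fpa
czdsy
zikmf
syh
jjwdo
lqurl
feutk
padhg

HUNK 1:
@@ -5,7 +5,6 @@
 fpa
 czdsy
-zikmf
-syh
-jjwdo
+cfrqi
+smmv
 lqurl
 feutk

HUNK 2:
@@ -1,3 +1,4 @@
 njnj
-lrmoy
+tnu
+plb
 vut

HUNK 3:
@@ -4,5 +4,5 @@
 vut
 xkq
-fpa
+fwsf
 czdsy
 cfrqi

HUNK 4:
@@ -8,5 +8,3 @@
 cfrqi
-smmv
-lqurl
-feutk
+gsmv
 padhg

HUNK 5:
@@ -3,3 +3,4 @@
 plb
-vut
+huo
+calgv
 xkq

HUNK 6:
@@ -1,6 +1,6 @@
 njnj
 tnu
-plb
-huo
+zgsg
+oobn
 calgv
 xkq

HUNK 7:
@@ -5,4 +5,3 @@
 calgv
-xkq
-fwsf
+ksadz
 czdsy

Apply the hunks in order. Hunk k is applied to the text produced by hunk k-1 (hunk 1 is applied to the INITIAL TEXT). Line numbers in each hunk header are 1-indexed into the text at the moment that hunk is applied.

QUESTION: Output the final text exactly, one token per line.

Answer: njnj
tnu
zgsg
oobn
calgv
ksadz
czdsy
cfrqi
gsmv
padhg

Derivation:
Hunk 1: at line 5 remove [zikmf,syh,jjwdo] add [cfrqi,smmv] -> 11 lines: njnj lrmoy vut xkq fpa czdsy cfrqi smmv lqurl feutk padhg
Hunk 2: at line 1 remove [lrmoy] add [tnu,plb] -> 12 lines: njnj tnu plb vut xkq fpa czdsy cfrqi smmv lqurl feutk padhg
Hunk 3: at line 4 remove [fpa] add [fwsf] -> 12 lines: njnj tnu plb vut xkq fwsf czdsy cfrqi smmv lqurl feutk padhg
Hunk 4: at line 8 remove [smmv,lqurl,feutk] add [gsmv] -> 10 lines: njnj tnu plb vut xkq fwsf czdsy cfrqi gsmv padhg
Hunk 5: at line 3 remove [vut] add [huo,calgv] -> 11 lines: njnj tnu plb huo calgv xkq fwsf czdsy cfrqi gsmv padhg
Hunk 6: at line 1 remove [plb,huo] add [zgsg,oobn] -> 11 lines: njnj tnu zgsg oobn calgv xkq fwsf czdsy cfrqi gsmv padhg
Hunk 7: at line 5 remove [xkq,fwsf] add [ksadz] -> 10 lines: njnj tnu zgsg oobn calgv ksadz czdsy cfrqi gsmv padhg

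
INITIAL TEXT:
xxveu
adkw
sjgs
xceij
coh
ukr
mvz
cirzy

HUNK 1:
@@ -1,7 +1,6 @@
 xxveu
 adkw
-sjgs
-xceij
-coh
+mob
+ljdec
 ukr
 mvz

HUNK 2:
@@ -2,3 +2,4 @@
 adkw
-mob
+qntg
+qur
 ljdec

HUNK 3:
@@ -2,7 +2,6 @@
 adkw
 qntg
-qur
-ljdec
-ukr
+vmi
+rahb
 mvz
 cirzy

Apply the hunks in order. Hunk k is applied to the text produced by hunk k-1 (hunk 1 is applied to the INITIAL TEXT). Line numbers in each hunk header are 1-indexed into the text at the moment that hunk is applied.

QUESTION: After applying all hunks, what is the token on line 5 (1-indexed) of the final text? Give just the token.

Hunk 1: at line 1 remove [sjgs,xceij,coh] add [mob,ljdec] -> 7 lines: xxveu adkw mob ljdec ukr mvz cirzy
Hunk 2: at line 2 remove [mob] add [qntg,qur] -> 8 lines: xxveu adkw qntg qur ljdec ukr mvz cirzy
Hunk 3: at line 2 remove [qur,ljdec,ukr] add [vmi,rahb] -> 7 lines: xxveu adkw qntg vmi rahb mvz cirzy
Final line 5: rahb

Answer: rahb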